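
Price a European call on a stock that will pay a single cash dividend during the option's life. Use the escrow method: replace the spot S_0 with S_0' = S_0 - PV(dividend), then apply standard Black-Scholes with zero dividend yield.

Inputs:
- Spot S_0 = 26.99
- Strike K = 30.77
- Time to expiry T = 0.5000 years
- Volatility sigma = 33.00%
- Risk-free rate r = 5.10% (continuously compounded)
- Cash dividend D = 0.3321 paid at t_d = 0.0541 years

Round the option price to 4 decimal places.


Answer: Price = 1.2898

Derivation:
PV(D) = D * exp(-r * t_d) = 0.3321 * 0.99724470 = 0.33118497
S_0' = S_0 - PV(D) = 26.9900 - 0.33118497 = 26.65881503
d1 = (ln(S_0'/K) + (r + sigma^2/2)*T) / (sigma*sqrt(T)) = -0.38867441
d2 = d1 - sigma*sqrt(T) = -0.62201965
exp(-rT) = 0.97482238
N(d1) = 0.34875851; N(d2) = 0.26696447
C = S_0' * N(d1) - K * exp(-rT) * N(d2) = 26.65881503 * 0.34875851 - 30.7700 * 0.97482238 * 0.26696447 = 1.2898


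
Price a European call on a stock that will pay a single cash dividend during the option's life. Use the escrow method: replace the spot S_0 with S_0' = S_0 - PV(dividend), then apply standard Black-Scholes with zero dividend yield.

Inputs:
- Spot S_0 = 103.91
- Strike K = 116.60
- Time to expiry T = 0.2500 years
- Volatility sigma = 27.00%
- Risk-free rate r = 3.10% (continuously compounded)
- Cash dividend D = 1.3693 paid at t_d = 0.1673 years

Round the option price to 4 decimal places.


PV(D) = D * exp(-r * t_d) = 1.3693 * 0.99482713 = 1.36221678
S_0' = S_0 - PV(D) = 103.9100 - 1.36221678 = 102.54778322
d1 = (ln(S_0'/K) + (r + sigma^2/2)*T) / (sigma*sqrt(T)) = -0.82635486
d2 = d1 - sigma*sqrt(T) = -0.96135486
exp(-rT) = 0.99227995
N(d1) = 0.20430141; N(d2) = 0.16818689
C = S_0' * N(d1) - K * exp(-rT) * N(d2) = 102.54778322 * 0.20430141 - 116.6000 * 0.99227995 * 0.16818689 = 1.4915

Answer: Price = 1.4915


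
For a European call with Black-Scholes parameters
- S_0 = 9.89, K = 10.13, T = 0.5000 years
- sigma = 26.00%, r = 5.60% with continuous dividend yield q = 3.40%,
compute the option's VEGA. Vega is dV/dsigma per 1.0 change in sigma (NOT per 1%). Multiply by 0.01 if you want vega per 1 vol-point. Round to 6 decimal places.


Answer: Vega = 2.742265

Derivation:
d1 = 0.0213373680; d2 = -0.1625103951
phi(d1) = 0.3988514749; exp(-qT) = 0.9831436846; exp(-rT) = 0.9723883668
Vega = S * exp(-qT) * phi(d1) * sqrt(T) = 9.8900 * 0.9831436846 * 0.3988514749 * 0.7071067812 = 2.742265


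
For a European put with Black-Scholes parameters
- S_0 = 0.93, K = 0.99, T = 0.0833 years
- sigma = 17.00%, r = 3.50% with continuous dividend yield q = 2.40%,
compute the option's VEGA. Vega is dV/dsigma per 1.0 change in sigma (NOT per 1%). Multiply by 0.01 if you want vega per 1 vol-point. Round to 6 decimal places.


d1 = -1.2310287371; d2 = -1.2800936940
phi(d1) = 0.1869985514; exp(-qT) = 0.9980027971; exp(-rT) = 0.9970887459
Vega = S * exp(-qT) * phi(d1) * sqrt(T) = 0.9300 * 0.9980027971 * 0.1869985514 * 0.2886173938 = 0.050093

Answer: Vega = 0.050093


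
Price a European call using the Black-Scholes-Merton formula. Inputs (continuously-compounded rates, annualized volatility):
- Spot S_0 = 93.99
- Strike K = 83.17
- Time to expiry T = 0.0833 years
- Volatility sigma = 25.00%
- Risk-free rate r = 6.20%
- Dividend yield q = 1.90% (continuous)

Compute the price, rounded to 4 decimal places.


d1 = (ln(S/K) + (r - q + 0.5*sigma^2) * T) / (sigma * sqrt(T)) = 1.78072030
d2 = d1 - sigma * sqrt(T) = 1.70856595
exp(-rT) = 0.99484871; exp(-qT) = 0.99841855
C = S_0 * exp(-qT) * N(d1) - K * exp(-rT) * N(d2)
N(d1) = 0.96252092; N(d2) = 0.95623431
C = 93.9900 * 0.99841855 * 0.96252092 - 83.1700 * 0.99484871 * 0.95623431 = 11.2039

Answer: Price = 11.2039


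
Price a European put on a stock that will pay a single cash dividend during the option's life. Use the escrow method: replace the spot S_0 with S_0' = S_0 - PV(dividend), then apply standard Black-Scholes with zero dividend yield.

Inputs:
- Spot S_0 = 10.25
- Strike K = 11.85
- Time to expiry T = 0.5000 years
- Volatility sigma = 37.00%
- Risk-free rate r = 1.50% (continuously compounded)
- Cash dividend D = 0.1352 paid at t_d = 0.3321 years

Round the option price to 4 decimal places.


Answer: Price = 2.1439

Derivation:
PV(D) = D * exp(-r * t_d) = 0.1352 * 0.99503089 = 0.13452818
S_0' = S_0 - PV(D) = 10.2500 - 0.13452818 = 10.11547182
d1 = (ln(S_0'/K) + (r + sigma^2/2)*T) / (sigma*sqrt(T)) = -0.44542664
d2 = d1 - sigma*sqrt(T) = -0.70705614
exp(-rT) = 0.99252805
N(-d1) = 0.67199427; N(-d2) = 0.76023421
P = K * exp(-rT) * N(-d2) - S_0' * N(-d1) = 11.8500 * 0.99252805 * 0.76023421 - 10.11547182 * 0.67199427 = 2.1439


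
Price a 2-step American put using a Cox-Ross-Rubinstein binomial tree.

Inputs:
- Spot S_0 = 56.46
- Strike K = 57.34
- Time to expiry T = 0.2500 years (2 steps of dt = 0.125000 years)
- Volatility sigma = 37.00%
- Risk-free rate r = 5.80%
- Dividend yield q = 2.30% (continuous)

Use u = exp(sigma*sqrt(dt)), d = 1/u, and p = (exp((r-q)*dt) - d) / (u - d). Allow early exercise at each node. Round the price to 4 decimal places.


Answer: Price = V(0,0) = 4.2135

Derivation:
dt = T/N = 0.125000
u = exp(sigma*sqrt(dt)) = 1.139757; d = 1/u = 0.877380
p = (exp((r-q)*dt) - d) / (u - d) = 0.484054
Discount per step: exp(-r*dt) = 0.992776
Stock lattice S(k, i) with i counting down-moves:
  k=0: S(0,0) = 56.4600
  k=1: S(1,0) = 64.3507; S(1,1) = 49.5369
  k=2: S(2,0) = 73.3441; S(2,1) = 56.4600; S(2,2) = 43.4627
Terminal payoffs V(N, i) = max(K - S_T, 0):
  V(2,0) = 0.000000; V(2,1) = 0.880000; V(2,2) = 13.877308
Backward induction: V(k, i) = exp(-r*dt) * [p * V(k+1, i) + (1-p) * V(k+1, i+1)]; then take max(V_cont, immediate exercise) for American.
  V(1,0) = exp(-r*dt) * [p*0.000000 + (1-p)*0.880000] = 0.450753; exercise = 0.000000; V(1,0) = max -> 0.450753
  V(1,1) = exp(-r*dt) * [p*0.880000 + (1-p)*13.877308] = 7.531111; exercise = 7.803109; V(1,1) = max -> 7.803109
  V(0,0) = exp(-r*dt) * [p*0.450753 + (1-p)*7.803109] = 4.213513; exercise = 0.880000; V(0,0) = max -> 4.213513


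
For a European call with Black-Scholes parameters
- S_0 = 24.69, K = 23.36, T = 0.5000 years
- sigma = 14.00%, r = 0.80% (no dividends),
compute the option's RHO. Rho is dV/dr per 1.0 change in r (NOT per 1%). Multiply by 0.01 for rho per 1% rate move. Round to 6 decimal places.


d1 = 0.6492568137; d2 = 0.5502618643
phi(d1) = 0.3231283267; exp(-qT) = 1.0000000000; exp(-rT) = 0.9960079893
N(d2) = 0.7089301115
Rho = K*T*exp(-rT)*N(d2) = 23.3600 * 0.5000 * 0.9960079893 * 0.7089301115 = 8.247249

Answer: Rho = 8.247249


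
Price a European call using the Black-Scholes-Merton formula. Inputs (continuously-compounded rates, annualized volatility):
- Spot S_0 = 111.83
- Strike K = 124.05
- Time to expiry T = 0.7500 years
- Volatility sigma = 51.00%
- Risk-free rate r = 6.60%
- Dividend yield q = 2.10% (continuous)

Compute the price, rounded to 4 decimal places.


Answer: Price = 16.1944

Derivation:
d1 = (ln(S/K) + (r - q + 0.5*sigma^2) * T) / (sigma * sqrt(T)) = 0.06245040
d2 = d1 - sigma * sqrt(T) = -0.37922256
exp(-rT) = 0.95170516; exp(-qT) = 0.98437338
C = S_0 * exp(-qT) * N(d1) - K * exp(-rT) * N(d2)
N(d1) = 0.52489792; N(d2) = 0.35226130
C = 111.8300 * 0.98437338 * 0.52489792 - 124.0500 * 0.95170516 * 0.35226130 = 16.1944


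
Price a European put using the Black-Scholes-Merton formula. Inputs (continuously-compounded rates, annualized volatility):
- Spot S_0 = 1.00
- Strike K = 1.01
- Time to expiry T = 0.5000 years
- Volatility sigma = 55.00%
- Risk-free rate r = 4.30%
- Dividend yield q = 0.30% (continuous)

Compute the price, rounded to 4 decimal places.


d1 = (ln(S/K) + (r - q + 0.5*sigma^2) * T) / (sigma * sqrt(T)) = 0.22029505
d2 = d1 - sigma * sqrt(T) = -0.16861368
exp(-rT) = 0.97872948; exp(-qT) = 0.99850112
P = K * exp(-rT) * N(-d2) - S_0 * exp(-qT) * N(-d1)
N(-d1) = 0.41282069; N(-d2) = 0.56694974
P = 1.0100 * 0.97872948 * 0.56694974 - 1.0000 * 0.99850112 * 0.41282069 = 0.1482

Answer: Price = 0.1482


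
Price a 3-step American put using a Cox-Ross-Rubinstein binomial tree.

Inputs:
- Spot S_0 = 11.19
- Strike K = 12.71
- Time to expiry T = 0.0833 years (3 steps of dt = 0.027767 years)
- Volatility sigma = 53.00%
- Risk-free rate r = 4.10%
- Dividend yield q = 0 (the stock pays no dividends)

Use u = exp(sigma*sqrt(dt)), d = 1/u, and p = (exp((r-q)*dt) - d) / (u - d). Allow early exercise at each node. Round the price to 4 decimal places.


dt = T/N = 0.027767
u = exp(sigma*sqrt(dt)) = 1.092333; d = 1/u = 0.915472
p = (exp((r-q)*dt) - d) / (u - d) = 0.484376
Discount per step: exp(-r*dt) = 0.998862
Stock lattice S(k, i) with i counting down-moves:
  k=0: S(0,0) = 11.1900
  k=1: S(1,0) = 12.2232; S(1,1) = 10.2441
  k=2: S(2,0) = 13.3518; S(2,1) = 11.1900; S(2,2) = 9.3782
  k=3: S(3,0) = 14.5846; S(3,1) = 12.2232; S(3,2) = 10.2441; S(3,3) = 8.5855
Terminal payoffs V(N, i) = max(K - S_T, 0):
  V(3,0) = 0.000000; V(3,1) = 0.486795; V(3,2) = 2.465870; V(3,3) = 4.124510
Backward induction: V(k, i) = exp(-r*dt) * [p * V(k+1, i) + (1-p) * V(k+1, i+1)]; then take max(V_cont, immediate exercise) for American.
  V(2,0) = exp(-r*dt) * [p*0.000000 + (1-p)*0.486795] = 0.250718; exercise = 0.000000; V(2,0) = max -> 0.250718
  V(2,1) = exp(-r*dt) * [p*0.486795 + (1-p)*2.465870] = 1.505539; exercise = 1.520000; V(2,1) = max -> 1.520000
  V(2,2) = exp(-r*dt) * [p*2.465870 + (1-p)*4.124510] = 3.317326; exercise = 3.331787; V(2,2) = max -> 3.331787
  V(1,0) = exp(-r*dt) * [p*0.250718 + (1-p)*1.520000] = 0.904160; exercise = 0.486795; V(1,0) = max -> 0.904160
  V(1,1) = exp(-r*dt) * [p*1.520000 + (1-p)*3.331787] = 2.451409; exercise = 2.465870; V(1,1) = max -> 2.465870
  V(0,0) = exp(-r*dt) * [p*0.904160 + (1-p)*2.465870] = 1.707470; exercise = 1.520000; V(0,0) = max -> 1.707470

Answer: Price = V(0,0) = 1.7075


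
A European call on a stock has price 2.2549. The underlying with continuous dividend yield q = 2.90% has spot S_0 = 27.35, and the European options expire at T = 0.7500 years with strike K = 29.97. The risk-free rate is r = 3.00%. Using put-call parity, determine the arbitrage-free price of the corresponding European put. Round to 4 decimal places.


Answer: Put price = 4.7965

Derivation:
Put-call parity: C - P = S_0 * exp(-qT) - K * exp(-rT).
S_0 * exp(-qT) = 27.3500 * 0.97848483 = 26.76155998
K * exp(-rT) = 29.9700 * 0.97775124 = 29.30320458
P = C - S*exp(-qT) + K*exp(-rT)
P = 2.2549 - 26.76155998 + 29.30320458 = 4.7965


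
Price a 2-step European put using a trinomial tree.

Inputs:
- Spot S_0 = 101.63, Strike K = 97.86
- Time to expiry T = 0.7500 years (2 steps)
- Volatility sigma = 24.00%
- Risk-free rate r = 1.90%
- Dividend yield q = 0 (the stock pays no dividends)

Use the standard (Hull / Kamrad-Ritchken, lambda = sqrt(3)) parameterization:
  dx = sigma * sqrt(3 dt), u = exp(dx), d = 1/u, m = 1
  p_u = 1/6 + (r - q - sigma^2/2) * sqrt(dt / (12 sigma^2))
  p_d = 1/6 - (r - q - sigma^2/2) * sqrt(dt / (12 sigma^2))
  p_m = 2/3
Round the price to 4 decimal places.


dt = T/N = 0.375000; dx = sigma*sqrt(3*dt) = 0.254558
u = exp(dx) = 1.289892; d = 1/u = 0.775259
p_u = 0.159448, p_m = 0.666667, p_d = 0.173885
Discount per step: exp(-r*dt) = 0.992900
Stock lattice S(k, j) with j the centered position index:
  k=0: S(0,+0) = 101.6300
  k=1: S(1,-1) = 78.7895; S(1,+0) = 101.6300; S(1,+1) = 131.0917
  k=2: S(2,-2) = 61.0823; S(2,-1) = 78.7895; S(2,+0) = 101.6300; S(2,+1) = 131.0917; S(2,+2) = 169.0941
Terminal payoffs V(N, j) = max(K - S_T, 0):
  V(2,-2) = 36.777715; V(2,-1) = 19.070454; V(2,+0) = 0.000000; V(2,+1) = 0.000000; V(2,+2) = 0.000000
Backward induction: V(k, j) = exp(-r*dt) * [p_u * V(k+1, j+1) + p_m * V(k+1, j) + p_d * V(k+1, j-1)]
  V(1,-1) = exp(-r*dt) * [p_u*0.000000 + p_m*19.070454 + p_d*36.777715] = 18.973065
  V(1,+0) = exp(-r*dt) * [p_u*0.000000 + p_m*0.000000 + p_d*19.070454] = 3.292524
  V(1,+1) = exp(-r*dt) * [p_u*0.000000 + p_m*0.000000 + p_d*0.000000] = 0.000000
  V(0,+0) = exp(-r*dt) * [p_u*0.000000 + p_m*3.292524 + p_d*18.973065] = 5.455141

Answer: Price = V(0,0) = 5.4551


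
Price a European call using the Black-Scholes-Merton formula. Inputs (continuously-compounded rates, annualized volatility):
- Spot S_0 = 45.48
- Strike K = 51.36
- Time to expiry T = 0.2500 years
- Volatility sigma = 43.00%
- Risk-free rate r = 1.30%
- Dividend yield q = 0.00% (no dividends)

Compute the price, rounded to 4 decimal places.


Answer: Price = 1.8895

Derivation:
d1 = (ln(S/K) + (r - q + 0.5*sigma^2) * T) / (sigma * sqrt(T)) = -0.44290461
d2 = d1 - sigma * sqrt(T) = -0.65790461
exp(-rT) = 0.99675528; exp(-qT) = 1.00000000
C = S_0 * exp(-qT) * N(d1) - K * exp(-rT) * N(d2)
N(d1) = 0.32891737; N(d2) = 0.25529972
C = 45.4800 * 1.00000000 * 0.32891737 - 51.3600 * 0.99675528 * 0.25529972 = 1.8895


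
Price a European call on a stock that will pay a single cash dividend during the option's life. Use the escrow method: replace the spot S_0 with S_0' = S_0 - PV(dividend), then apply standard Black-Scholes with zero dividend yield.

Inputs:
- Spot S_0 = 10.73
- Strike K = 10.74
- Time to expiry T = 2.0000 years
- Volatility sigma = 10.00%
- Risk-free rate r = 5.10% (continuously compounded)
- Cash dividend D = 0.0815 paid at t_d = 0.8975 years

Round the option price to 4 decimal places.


PV(D) = D * exp(-r * t_d) = 0.0815 * 0.95525926 = 0.07785363
S_0' = S_0 - PV(D) = 10.7300 - 0.07785363 = 10.65214637
d1 = (ln(S_0'/K) + (r + sigma^2/2)*T) / (sigma*sqrt(T)) = 0.73388011
d2 = d1 - sigma*sqrt(T) = 0.59245875
exp(-rT) = 0.90302955
N(d1) = 0.76848909; N(d2) = 0.72322828
C = S_0' * N(d1) - K * exp(-rT) * N(d2) = 10.65214637 * 0.76848909 - 10.7400 * 0.90302955 * 0.72322828 = 1.1718

Answer: Price = 1.1718


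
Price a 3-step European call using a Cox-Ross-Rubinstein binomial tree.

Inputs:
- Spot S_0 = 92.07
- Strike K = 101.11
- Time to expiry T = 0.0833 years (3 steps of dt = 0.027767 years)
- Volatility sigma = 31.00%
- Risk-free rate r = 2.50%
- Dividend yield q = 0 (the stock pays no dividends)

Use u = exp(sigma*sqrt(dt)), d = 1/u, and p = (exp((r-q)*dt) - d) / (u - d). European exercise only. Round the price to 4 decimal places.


Answer: Price = V(0,0) = 0.7682

Derivation:
dt = T/N = 0.027767
u = exp(sigma*sqrt(dt)) = 1.053014; d = 1/u = 0.949655
p = (exp((r-q)*dt) - d) / (u - d) = 0.493807
Discount per step: exp(-r*dt) = 0.999306
Stock lattice S(k, i) with i counting down-moves:
  k=0: S(0,0) = 92.0700
  k=1: S(1,0) = 96.9510; S(1,1) = 87.4348
  k=2: S(2,0) = 102.0907; S(2,1) = 92.0700; S(2,2) = 83.0329
  k=3: S(3,0) = 107.5029; S(3,1) = 96.9510; S(3,2) = 87.4348; S(3,3) = 78.8526
Terminal payoffs V(N, i) = max(S_T - K, 0):
  V(3,0) = 6.392936; V(3,1) = 0.000000; V(3,2) = 0.000000; V(3,3) = 0.000000
Backward induction: V(k, i) = exp(-r*dt) * [p * V(k+1, i) + (1-p) * V(k+1, i+1)].
  V(2,0) = exp(-r*dt) * [p*6.392936 + (1-p)*0.000000] = 3.154687
  V(2,1) = exp(-r*dt) * [p*0.000000 + (1-p)*0.000000] = 0.000000
  V(2,2) = exp(-r*dt) * [p*0.000000 + (1-p)*0.000000] = 0.000000
  V(1,0) = exp(-r*dt) * [p*3.154687 + (1-p)*0.000000] = 1.556726
  V(1,1) = exp(-r*dt) * [p*0.000000 + (1-p)*0.000000] = 0.000000
  V(0,0) = exp(-r*dt) * [p*1.556726 + (1-p)*0.000000] = 0.768189


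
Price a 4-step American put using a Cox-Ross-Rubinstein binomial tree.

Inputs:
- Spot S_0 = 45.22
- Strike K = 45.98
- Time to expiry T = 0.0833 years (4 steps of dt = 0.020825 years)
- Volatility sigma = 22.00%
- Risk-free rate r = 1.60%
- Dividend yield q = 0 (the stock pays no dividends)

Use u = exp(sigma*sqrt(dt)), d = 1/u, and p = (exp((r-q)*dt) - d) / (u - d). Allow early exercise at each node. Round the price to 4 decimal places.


dt = T/N = 0.020825
u = exp(sigma*sqrt(dt)) = 1.032257; d = 1/u = 0.968751
p = (exp((r-q)*dt) - d) / (u - d) = 0.497311
Discount per step: exp(-r*dt) = 0.999667
Stock lattice S(k, i) with i counting down-moves:
  k=0: S(0,0) = 45.2200
  k=1: S(1,0) = 46.6787; S(1,1) = 43.8069
  k=2: S(2,0) = 48.1844; S(2,1) = 45.2200; S(2,2) = 42.4380
  k=3: S(3,0) = 49.7387; S(3,1) = 46.6787; S(3,2) = 43.8069; S(3,3) = 41.1118
  k=4: S(4,0) = 51.3431; S(4,1) = 48.1844; S(4,2) = 45.2200; S(4,3) = 42.4380; S(4,4) = 39.8271
Terminal payoffs V(N, i) = max(K - S_T, 0):
  V(4,0) = 0.000000; V(4,1) = 0.000000; V(4,2) = 0.760000; V(4,3) = 3.542023; V(4,4) = 6.152891
Backward induction: V(k, i) = exp(-r*dt) * [p * V(k+1, i) + (1-p) * V(k+1, i+1)]; then take max(V_cont, immediate exercise) for American.
  V(3,0) = exp(-r*dt) * [p*0.000000 + (1-p)*0.000000] = 0.000000; exercise = 0.000000; V(3,0) = max -> 0.000000
  V(3,1) = exp(-r*dt) * [p*0.000000 + (1-p)*0.760000] = 0.381916; exercise = 0.000000; V(3,1) = max -> 0.381916
  V(3,2) = exp(-r*dt) * [p*0.760000 + (1-p)*3.542023] = 2.157773; exercise = 2.173091; V(3,2) = max -> 2.173091
  V(3,3) = exp(-r*dt) * [p*3.542023 + (1-p)*6.152891] = 4.852860; exercise = 4.868178; V(3,3) = max -> 4.868178
  V(2,0) = exp(-r*dt) * [p*0.000000 + (1-p)*0.381916] = 0.191921; exercise = 0.000000; V(2,0) = max -> 0.191921
  V(2,1) = exp(-r*dt) * [p*0.381916 + (1-p)*2.173091] = 1.281892; exercise = 0.760000; V(2,1) = max -> 1.281892
  V(2,2) = exp(-r*dt) * [p*2.173091 + (1-p)*4.868178] = 3.526705; exercise = 3.542023; V(2,2) = max -> 3.542023
  V(1,0) = exp(-r*dt) * [p*0.191921 + (1-p)*1.281892] = 0.739591; exercise = 0.000000; V(1,0) = max -> 0.739591
  V(1,1) = exp(-r*dt) * [p*1.281892 + (1-p)*3.542023] = 2.417229; exercise = 2.173091; V(1,1) = max -> 2.417229
  V(0,0) = exp(-r*dt) * [p*0.739591 + (1-p)*2.417229] = 1.582393; exercise = 0.760000; V(0,0) = max -> 1.582393

Answer: Price = V(0,0) = 1.5824


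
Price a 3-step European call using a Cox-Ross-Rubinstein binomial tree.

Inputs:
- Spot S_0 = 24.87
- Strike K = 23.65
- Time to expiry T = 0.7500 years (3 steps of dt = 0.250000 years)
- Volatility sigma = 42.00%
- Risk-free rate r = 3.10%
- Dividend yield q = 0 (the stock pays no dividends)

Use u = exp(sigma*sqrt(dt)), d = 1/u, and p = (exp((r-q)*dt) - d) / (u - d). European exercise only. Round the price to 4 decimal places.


Answer: Price = V(0,0) = 4.6702

Derivation:
dt = T/N = 0.250000
u = exp(sigma*sqrt(dt)) = 1.233678; d = 1/u = 0.810584
p = (exp((r-q)*dt) - d) / (u - d) = 0.466081
Discount per step: exp(-r*dt) = 0.992280
Stock lattice S(k, i) with i counting down-moves:
  k=0: S(0,0) = 24.8700
  k=1: S(1,0) = 30.6816; S(1,1) = 20.1592
  k=2: S(2,0) = 37.8512; S(2,1) = 24.8700; S(2,2) = 16.3408
  k=3: S(3,0) = 46.6962; S(3,1) = 30.6816; S(3,2) = 20.1592; S(3,3) = 13.2456
Terminal payoffs V(N, i) = max(S_T - K, 0):
  V(3,0) = 23.046175; V(3,1) = 7.031573; V(3,2) = 0.000000; V(3,3) = 0.000000
Backward induction: V(k, i) = exp(-r*dt) * [p * V(k+1, i) + (1-p) * V(k+1, i+1)].
  V(2,0) = exp(-r*dt) * [p*23.046175 + (1-p)*7.031573] = 14.383763
  V(2,1) = exp(-r*dt) * [p*7.031573 + (1-p)*0.000000] = 3.251980
  V(2,2) = exp(-r*dt) * [p*0.000000 + (1-p)*0.000000] = 0.000000
  V(1,0) = exp(-r*dt) * [p*14.383763 + (1-p)*3.251980] = 8.375130
  V(1,1) = exp(-r*dt) * [p*3.251980 + (1-p)*0.000000] = 1.503984
  V(0,0) = exp(-r*dt) * [p*8.375130 + (1-p)*1.503984] = 4.670158


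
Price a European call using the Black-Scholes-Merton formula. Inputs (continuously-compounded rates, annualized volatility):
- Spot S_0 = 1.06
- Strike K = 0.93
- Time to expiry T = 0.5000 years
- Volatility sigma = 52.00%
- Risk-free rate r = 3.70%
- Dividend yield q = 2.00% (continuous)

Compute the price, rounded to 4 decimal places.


d1 = (ln(S/K) + (r - q + 0.5*sigma^2) * T) / (sigma * sqrt(T)) = 0.56280152
d2 = d1 - sigma * sqrt(T) = 0.19510599
exp(-rT) = 0.98167007; exp(-qT) = 0.99004983
C = S_0 * exp(-qT) * N(d1) - K * exp(-rT) * N(d2)
N(d1) = 0.71321498; N(d2) = 0.57734501
C = 1.0600 * 0.99004983 * 0.71321498 - 0.9300 * 0.98167007 * 0.57734501 = 0.2214

Answer: Price = 0.2214


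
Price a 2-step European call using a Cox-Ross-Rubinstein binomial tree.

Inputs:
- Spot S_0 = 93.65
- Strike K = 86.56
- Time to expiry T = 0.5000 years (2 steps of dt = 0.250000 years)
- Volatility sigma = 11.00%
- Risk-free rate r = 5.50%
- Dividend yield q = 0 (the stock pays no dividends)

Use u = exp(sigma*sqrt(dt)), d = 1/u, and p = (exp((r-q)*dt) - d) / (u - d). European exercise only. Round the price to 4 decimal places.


dt = T/N = 0.250000
u = exp(sigma*sqrt(dt)) = 1.056541; d = 1/u = 0.946485
p = (exp((r-q)*dt) - d) / (u - d) = 0.612053
Discount per step: exp(-r*dt) = 0.986344
Stock lattice S(k, i) with i counting down-moves:
  k=0: S(0,0) = 93.6500
  k=1: S(1,0) = 98.9450; S(1,1) = 88.6383
  k=2: S(2,0) = 104.5394; S(2,1) = 93.6500; S(2,2) = 83.8949
Terminal payoffs V(N, i) = max(S_T - K, 0):
  V(2,0) = 17.979441; V(2,1) = 7.090000; V(2,2) = 0.000000
Backward induction: V(k, i) = exp(-r*dt) * [p * V(k+1, i) + (1-p) * V(k+1, i+1)].
  V(1,0) = exp(-r*dt) * [p*17.979441 + (1-p)*7.090000] = 13.567083
  V(1,1) = exp(-r*dt) * [p*7.090000 + (1-p)*0.000000] = 4.280199
  V(0,0) = exp(-r*dt) * [p*13.567083 + (1-p)*4.280199] = 9.828197

Answer: Price = V(0,0) = 9.8282


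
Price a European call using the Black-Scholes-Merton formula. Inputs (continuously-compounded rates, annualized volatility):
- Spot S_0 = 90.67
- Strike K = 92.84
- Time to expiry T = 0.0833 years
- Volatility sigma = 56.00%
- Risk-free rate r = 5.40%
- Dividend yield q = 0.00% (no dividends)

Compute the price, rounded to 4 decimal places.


d1 = (ln(S/K) + (r - q + 0.5*sigma^2) * T) / (sigma * sqrt(T)) = -0.03768830
d2 = d1 - sigma * sqrt(T) = -0.19931404
exp(-rT) = 0.99551190; exp(-qT) = 1.00000000
C = S_0 * exp(-qT) * N(d1) - K * exp(-rT) * N(d2)
N(d1) = 0.48496810; N(d2) = 0.42100855
C = 90.6700 * 1.00000000 * 0.48496810 - 92.8400 * 0.99551190 * 0.42100855 = 5.0610

Answer: Price = 5.0610


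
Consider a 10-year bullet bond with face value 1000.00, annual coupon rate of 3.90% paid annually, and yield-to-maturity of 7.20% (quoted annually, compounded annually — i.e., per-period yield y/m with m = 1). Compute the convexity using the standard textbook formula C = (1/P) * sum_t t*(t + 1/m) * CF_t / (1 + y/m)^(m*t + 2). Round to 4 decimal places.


Answer: Convexity = 73.4314

Derivation:
Coupon per period c = face * coupon_rate / m = 39.000000
Periods per year m = 1; per-period yield y/m = 0.072000
Number of cashflows N = 10
Cashflows (t years, CF_t, discount factor 1/(1+y/m)^(m*t), PV):
  t = 1.0000: CF_t = 39.000000, DF = 0.932836, PV = 36.380597
  t = 2.0000: CF_t = 39.000000, DF = 0.870183, PV = 33.937124
  t = 3.0000: CF_t = 39.000000, DF = 0.811738, PV = 31.657765
  t = 4.0000: CF_t = 39.000000, DF = 0.757218, PV = 29.531497
  t = 5.0000: CF_t = 39.000000, DF = 0.706360, PV = 27.548038
  t = 6.0000: CF_t = 39.000000, DF = 0.658918, PV = 25.697797
  t = 7.0000: CF_t = 39.000000, DF = 0.614662, PV = 23.971826
  t = 8.0000: CF_t = 39.000000, DF = 0.573379, PV = 22.361778
  t = 9.0000: CF_t = 39.000000, DF = 0.534868, PV = 20.859867
  t = 10.0000: CF_t = 1039.000000, DF = 0.498944, PV = 518.403224
Price P = sum_t PV_t = 770.349513
Convexity numerator sum_t t*(t + 1/m) * CF_t / (1+y/m)^(m*t + 2):
  t = 1.0000: term = 63.315530
  t = 2.0000: term = 177.188983
  t = 3.0000: term = 330.576461
  t = 4.0000: term = 513.955941
  t = 5.0000: term = 719.154768
  t = 6.0000: term = 939.194660
  t = 7.0000: term = 1168.152562
  t = 8.0000: term = 1401.035855
  t = 9.0000: term = 1633.670540
  t = 10.0000: term = 49621.605127
Convexity = (1/P) * sum = 56567.850428 / 770.349513 = 73.431409


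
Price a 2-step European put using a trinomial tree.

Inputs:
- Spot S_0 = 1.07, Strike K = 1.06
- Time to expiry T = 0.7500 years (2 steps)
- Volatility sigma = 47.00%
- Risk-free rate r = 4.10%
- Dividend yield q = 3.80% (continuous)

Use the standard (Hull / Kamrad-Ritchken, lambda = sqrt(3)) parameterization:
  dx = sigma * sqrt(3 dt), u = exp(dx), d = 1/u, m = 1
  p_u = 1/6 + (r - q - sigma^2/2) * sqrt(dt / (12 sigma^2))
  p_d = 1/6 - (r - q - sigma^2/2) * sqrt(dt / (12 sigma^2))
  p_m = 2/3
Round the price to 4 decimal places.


Answer: Price = V(0,0) = 0.1374

Derivation:
dt = T/N = 0.375000; dx = sigma*sqrt(3*dt) = 0.498510
u = exp(dx) = 1.646267; d = 1/u = 0.607435
p_u = 0.126253, p_m = 0.666667, p_d = 0.207081
Discount per step: exp(-r*dt) = 0.984743
Stock lattice S(k, j) with j the centered position index:
  k=0: S(0,+0) = 1.0700
  k=1: S(1,-1) = 0.6500; S(1,+0) = 1.0700; S(1,+1) = 1.7615
  k=2: S(2,-2) = 0.3948; S(2,-1) = 0.6500; S(2,+0) = 1.0700; S(2,+1) = 1.7615; S(2,+2) = 2.8999
Terminal payoffs V(N, j) = max(K - S_T, 0):
  V(2,-2) = 0.665194; V(2,-1) = 0.410045; V(2,+0) = 0.000000; V(2,+1) = 0.000000; V(2,+2) = 0.000000
Backward induction: V(k, j) = exp(-r*dt) * [p_u * V(k+1, j+1) + p_m * V(k+1, j) + p_d * V(k+1, j-1)]
  V(1,-1) = exp(-r*dt) * [p_u*0.000000 + p_m*0.410045 + p_d*0.665194] = 0.404840
  V(1,+0) = exp(-r*dt) * [p_u*0.000000 + p_m*0.000000 + p_d*0.410045] = 0.083617
  V(1,+1) = exp(-r*dt) * [p_u*0.000000 + p_m*0.000000 + p_d*0.000000] = 0.000000
  V(0,+0) = exp(-r*dt) * [p_u*0.000000 + p_m*0.083617 + p_d*0.404840] = 0.137449


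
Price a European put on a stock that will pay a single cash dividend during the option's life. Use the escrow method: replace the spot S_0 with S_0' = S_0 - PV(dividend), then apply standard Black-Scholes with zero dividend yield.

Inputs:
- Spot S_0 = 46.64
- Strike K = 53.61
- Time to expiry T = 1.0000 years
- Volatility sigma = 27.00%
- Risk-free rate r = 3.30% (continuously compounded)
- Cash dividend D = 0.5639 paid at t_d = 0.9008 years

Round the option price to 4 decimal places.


PV(D) = D * exp(-r * t_d) = 0.5639 * 0.97071108 = 0.54738398
S_0' = S_0 - PV(D) = 46.6400 - 0.54738398 = 46.09261602
d1 = (ln(S_0'/K) + (r + sigma^2/2)*T) / (sigma*sqrt(T)) = -0.30234390
d2 = d1 - sigma*sqrt(T) = -0.57234390
exp(-rT) = 0.96753856
N(-d1) = 0.61880504; N(-d2) = 0.71645549
P = K * exp(-rT) * N(-d2) - S_0' * N(-d1) = 53.6100 * 0.96753856 * 0.71645549 - 46.09261602 * 0.61880504 = 8.6400

Answer: Price = 8.6400


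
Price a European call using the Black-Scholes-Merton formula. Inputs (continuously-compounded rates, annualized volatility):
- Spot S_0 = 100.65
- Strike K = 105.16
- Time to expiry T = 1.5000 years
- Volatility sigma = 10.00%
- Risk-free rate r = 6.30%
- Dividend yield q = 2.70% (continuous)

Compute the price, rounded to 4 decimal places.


Answer: Price = 5.2007

Derivation:
d1 = (ln(S/K) + (r - q + 0.5*sigma^2) * T) / (sigma * sqrt(T)) = 0.14424353
d2 = d1 - sigma * sqrt(T) = 0.02176904
exp(-rT) = 0.90982773; exp(-qT) = 0.96030916
C = S_0 * exp(-qT) * N(d1) - K * exp(-rT) * N(d2)
N(d1) = 0.55734592; N(d2) = 0.50868391
C = 100.6500 * 0.96030916 * 0.55734592 - 105.1600 * 0.90982773 * 0.50868391 = 5.2007


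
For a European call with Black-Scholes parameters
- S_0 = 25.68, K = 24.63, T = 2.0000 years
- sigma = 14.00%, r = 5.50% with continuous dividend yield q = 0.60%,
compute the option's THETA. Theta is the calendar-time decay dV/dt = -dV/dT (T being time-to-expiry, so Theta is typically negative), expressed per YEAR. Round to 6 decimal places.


d1 = 0.8048252346; d2 = 0.6068353358
phi(d1) = 0.2885720852; exp(-qT) = 0.9880717129; exp(-rT) = 0.8958341353
Theta = -S*exp(-qT)*phi(d1)*sigma/(2*sqrt(T)) - r*K*exp(-rT)*N(d2) + q*S*exp(-qT)*N(d1)
N(d1) = 0.7895397312; N(d2) = 0.7280199024; sqrt(T) = 1.4142135624
Term 1 = -25.6800 * 0.9880717129 * 0.2885720852 * 0.1400 / (2 * 1.4142135624) = -0.3624272514
Term 2 = -0.0550 * 24.6300 * 0.8958341353 * 0.7280199024 = -0.8834825183
Term 3 = 0.0060 * 25.6800 * 0.9880717129 * 0.7895397312 = 0.1202011784
Theta = -0.3624272514 + (-0.8834825183) + (0.1202011784) = -1.125709

Answer: Theta = -1.125709


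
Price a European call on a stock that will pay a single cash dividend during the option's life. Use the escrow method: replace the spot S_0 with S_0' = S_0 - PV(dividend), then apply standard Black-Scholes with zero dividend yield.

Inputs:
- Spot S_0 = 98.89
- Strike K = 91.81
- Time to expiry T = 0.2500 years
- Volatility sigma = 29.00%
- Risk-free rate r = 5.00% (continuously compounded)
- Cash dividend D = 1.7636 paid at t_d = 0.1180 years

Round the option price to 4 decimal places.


Answer: Price = 9.2609

Derivation:
PV(D) = D * exp(-r * t_d) = 1.7636 * 0.99411737 = 1.75322540
S_0' = S_0 - PV(D) = 98.8900 - 1.75322540 = 97.13677460
d1 = (ln(S_0'/K) + (r + sigma^2/2)*T) / (sigma*sqrt(T)) = 0.54766420
d2 = d1 - sigma*sqrt(T) = 0.40266420
exp(-rT) = 0.98757780
N(d1) = 0.70803875; N(d2) = 0.65640236
C = S_0' * N(d1) - K * exp(-rT) * N(d2) = 97.13677460 * 0.70803875 - 91.8100 * 0.98757780 * 0.65640236 = 9.2609


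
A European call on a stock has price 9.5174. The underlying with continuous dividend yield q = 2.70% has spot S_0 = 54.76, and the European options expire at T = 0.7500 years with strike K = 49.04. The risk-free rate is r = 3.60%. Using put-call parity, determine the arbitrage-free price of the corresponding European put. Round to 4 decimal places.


Put-call parity: C - P = S_0 * exp(-qT) - K * exp(-rT).
S_0 * exp(-qT) = 54.7600 * 0.97995365 = 53.66226211
K * exp(-rT) = 49.0400 * 0.97336124 = 47.73363528
P = C - S*exp(-qT) + K*exp(-rT)
P = 9.5174 - 53.66226211 + 47.73363528 = 3.5888

Answer: Put price = 3.5888


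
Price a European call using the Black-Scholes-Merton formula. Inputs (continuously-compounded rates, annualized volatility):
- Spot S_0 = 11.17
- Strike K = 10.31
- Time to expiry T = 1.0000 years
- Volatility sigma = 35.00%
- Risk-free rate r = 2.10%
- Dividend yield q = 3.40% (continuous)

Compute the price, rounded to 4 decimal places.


Answer: Price = 1.8279

Derivation:
d1 = (ln(S/K) + (r - q + 0.5*sigma^2) * T) / (sigma * sqrt(T)) = 0.36676376
d2 = d1 - sigma * sqrt(T) = 0.01676376
exp(-rT) = 0.97921896; exp(-qT) = 0.96657150
C = S_0 * exp(-qT) * N(d1) - K * exp(-rT) * N(d2)
N(d1) = 0.64310238; N(d2) = 0.50668746
C = 11.1700 * 0.96657150 * 0.64310238 - 10.3100 * 0.97921896 * 0.50668746 = 1.8279


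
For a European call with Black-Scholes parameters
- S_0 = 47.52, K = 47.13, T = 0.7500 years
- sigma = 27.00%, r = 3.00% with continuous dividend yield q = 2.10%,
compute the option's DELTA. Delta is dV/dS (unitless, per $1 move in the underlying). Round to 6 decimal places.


Answer: Delta = 0.562890

Derivation:
d1 = 0.1810246877; d2 = -0.0528021714
phi(d1) = 0.3924588838; exp(-qT) = 0.9843733826; exp(-rT) = 0.9777512372
N(d1) = 0.5718259009
Delta = exp(-qT) * N(d1) = 0.9843733826 * 0.5718259009 = 0.562890


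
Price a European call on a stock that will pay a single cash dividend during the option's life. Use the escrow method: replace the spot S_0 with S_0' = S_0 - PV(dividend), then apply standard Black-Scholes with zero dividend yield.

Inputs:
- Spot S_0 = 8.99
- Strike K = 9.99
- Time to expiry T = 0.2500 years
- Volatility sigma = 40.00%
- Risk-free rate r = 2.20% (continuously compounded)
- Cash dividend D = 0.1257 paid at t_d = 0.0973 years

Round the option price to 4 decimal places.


Answer: Price = 0.3314

Derivation:
PV(D) = D * exp(-r * t_d) = 0.1257 * 0.99786169 = 0.12543121
S_0' = S_0 - PV(D) = 8.9900 - 0.12543121 = 8.86456879
d1 = (ln(S_0'/K) + (r + sigma^2/2)*T) / (sigma*sqrt(T)) = -0.47011148
d2 = d1 - sigma*sqrt(T) = -0.67011148
exp(-rT) = 0.99451510
N(d1) = 0.31913769; N(d2) = 0.25139336
C = S_0' * N(d1) - K * exp(-rT) * N(d2) = 8.86456879 * 0.31913769 - 9.9900 * 0.99451510 * 0.25139336 = 0.3314


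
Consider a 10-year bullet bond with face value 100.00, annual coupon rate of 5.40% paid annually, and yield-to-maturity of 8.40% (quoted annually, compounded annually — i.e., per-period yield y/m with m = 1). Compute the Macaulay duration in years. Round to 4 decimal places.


Coupon per period c = face * coupon_rate / m = 5.400000
Periods per year m = 1; per-period yield y/m = 0.084000
Number of cashflows N = 10
Cashflows (t years, CF_t, discount factor 1/(1+y/m)^(m*t), PV):
  t = 1.0000: CF_t = 5.400000, DF = 0.922509, PV = 4.981550
  t = 2.0000: CF_t = 5.400000, DF = 0.851023, PV = 4.595526
  t = 3.0000: CF_t = 5.400000, DF = 0.785077, PV = 4.239415
  t = 4.0000: CF_t = 5.400000, DF = 0.724241, PV = 3.910899
  t = 5.0000: CF_t = 5.400000, DF = 0.668119, PV = 3.607841
  t = 6.0000: CF_t = 5.400000, DF = 0.616346, PV = 3.328266
  t = 7.0000: CF_t = 5.400000, DF = 0.568585, PV = 3.070356
  t = 8.0000: CF_t = 5.400000, DF = 0.524524, PV = 2.832432
  t = 9.0000: CF_t = 5.400000, DF = 0.483879, PV = 2.612945
  t = 10.0000: CF_t = 105.400000, DF = 0.446383, PV = 47.048717
Price P = sum_t PV_t = 80.227947
Macaulay numerator sum_t t * PV_t:
  t * PV_t at t = 1.0000: 4.981550
  t * PV_t at t = 2.0000: 9.191051
  t * PV_t at t = 3.0000: 12.718244
  t * PV_t at t = 4.0000: 15.643597
  t * PV_t at t = 5.0000: 18.039203
  t * PV_t at t = 6.0000: 19.969598
  t * PV_t at t = 7.0000: 21.492495
  t * PV_t at t = 8.0000: 22.659457
  t * PV_t at t = 9.0000: 23.516502
  t * PV_t at t = 10.0000: 470.487174
Macaulay duration D = (sum_t t * PV_t) / P = 618.698871 / 80.227947 = 7.711762

Answer: Macaulay duration = 7.7118 years


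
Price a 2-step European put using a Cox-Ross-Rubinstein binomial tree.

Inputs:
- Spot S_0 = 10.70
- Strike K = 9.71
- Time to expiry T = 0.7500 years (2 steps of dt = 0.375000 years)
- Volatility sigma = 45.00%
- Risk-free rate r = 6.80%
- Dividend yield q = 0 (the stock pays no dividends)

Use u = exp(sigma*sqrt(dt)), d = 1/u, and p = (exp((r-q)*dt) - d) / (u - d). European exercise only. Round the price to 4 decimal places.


dt = T/N = 0.375000
u = exp(sigma*sqrt(dt)) = 1.317278; d = 1/u = 0.759141
p = (exp((r-q)*dt) - d) / (u - d) = 0.477816
Discount per step: exp(-r*dt) = 0.974822
Stock lattice S(k, i) with i counting down-moves:
  k=0: S(0,0) = 10.7000
  k=1: S(1,0) = 14.0949; S(1,1) = 8.1228
  k=2: S(2,0) = 18.5669; S(2,1) = 10.7000; S(2,2) = 6.1664
Terminal payoffs V(N, i) = max(K - S_T, 0):
  V(2,0) = 0.000000; V(2,1) = 0.000000; V(2,2) = 3.543641
Backward induction: V(k, i) = exp(-r*dt) * [p * V(k+1, i) + (1-p) * V(k+1, i+1)].
  V(1,0) = exp(-r*dt) * [p*0.000000 + (1-p)*0.000000] = 0.000000
  V(1,1) = exp(-r*dt) * [p*0.000000 + (1-p)*3.543641] = 1.803843
  V(0,0) = exp(-r*dt) * [p*0.000000 + (1-p)*1.803843] = 0.918222

Answer: Price = V(0,0) = 0.9182


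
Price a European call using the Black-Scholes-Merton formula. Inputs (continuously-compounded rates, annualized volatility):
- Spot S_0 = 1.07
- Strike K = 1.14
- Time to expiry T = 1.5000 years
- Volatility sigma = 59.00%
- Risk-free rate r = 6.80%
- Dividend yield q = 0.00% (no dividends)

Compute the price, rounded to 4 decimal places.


d1 = (ln(S/K) + (r - q + 0.5*sigma^2) * T) / (sigma * sqrt(T)) = 0.41476004
d2 = d1 - sigma * sqrt(T) = -0.30783944
exp(-rT) = 0.90302955; exp(-qT) = 1.00000000
C = S_0 * exp(-qT) * N(d1) - K * exp(-rT) * N(d2)
N(d1) = 0.66084121; N(d2) = 0.37910226
C = 1.0700 * 1.00000000 * 0.66084121 - 1.1400 * 0.90302955 * 0.37910226 = 0.3168

Answer: Price = 0.3168


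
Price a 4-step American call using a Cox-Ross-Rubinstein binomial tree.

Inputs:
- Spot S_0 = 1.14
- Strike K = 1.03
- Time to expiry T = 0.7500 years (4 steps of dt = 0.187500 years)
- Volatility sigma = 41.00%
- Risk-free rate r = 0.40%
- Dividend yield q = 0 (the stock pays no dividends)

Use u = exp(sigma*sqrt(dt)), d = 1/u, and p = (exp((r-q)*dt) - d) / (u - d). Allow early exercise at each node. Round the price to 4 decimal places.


Answer: Price = V(0,0) = 0.2207

Derivation:
dt = T/N = 0.187500
u = exp(sigma*sqrt(dt)) = 1.194270; d = 1/u = 0.837332
p = (exp((r-q)*dt) - d) / (u - d) = 0.457834
Discount per step: exp(-r*dt) = 0.999250
Stock lattice S(k, i) with i counting down-moves:
  k=0: S(0,0) = 1.1400
  k=1: S(1,0) = 1.3615; S(1,1) = 0.9546
  k=2: S(2,0) = 1.6260; S(2,1) = 1.1400; S(2,2) = 0.7993
  k=3: S(3,0) = 1.9418; S(3,1) = 1.3615; S(3,2) = 0.9546; S(3,3) = 0.6693
  k=4: S(4,0) = 2.3191; S(4,1) = 1.6260; S(4,2) = 1.1400; S(4,3) = 0.7993; S(4,4) = 0.5604
Terminal payoffs V(N, i) = max(S_T - K, 0):
  V(4,0) = 1.289077; V(4,1) = 0.595960; V(4,2) = 0.110000; V(4,3) = 0.000000; V(4,4) = 0.000000
Backward induction: V(k, i) = exp(-r*dt) * [p * V(k+1, i) + (1-p) * V(k+1, i+1)]; then take max(V_cont, immediate exercise) for American.
  V(3,0) = exp(-r*dt) * [p*1.289077 + (1-p)*0.595960] = 0.912608; exercise = 0.911836; V(3,0) = max -> 0.912608
  V(3,1) = exp(-r*dt) * [p*0.595960 + (1-p)*0.110000] = 0.332240; exercise = 0.331468; V(3,1) = max -> 0.332240
  V(3,2) = exp(-r*dt) * [p*0.110000 + (1-p)*0.000000] = 0.050324; exercise = 0.000000; V(3,2) = max -> 0.050324
  V(3,3) = exp(-r*dt) * [p*0.000000 + (1-p)*0.000000] = 0.000000; exercise = 0.000000; V(3,3) = max -> 0.000000
  V(2,0) = exp(-r*dt) * [p*0.912608 + (1-p)*0.332240] = 0.597504; exercise = 0.595960; V(2,0) = max -> 0.597504
  V(2,1) = exp(-r*dt) * [p*0.332240 + (1-p)*0.050324] = 0.179260; exercise = 0.110000; V(2,1) = max -> 0.179260
  V(2,2) = exp(-r*dt) * [p*0.050324 + (1-p)*0.000000] = 0.023023; exercise = 0.000000; V(2,2) = max -> 0.023023
  V(1,0) = exp(-r*dt) * [p*0.597504 + (1-p)*0.179260] = 0.370469; exercise = 0.331468; V(1,0) = max -> 0.370469
  V(1,1) = exp(-r*dt) * [p*0.179260 + (1-p)*0.023023] = 0.094483; exercise = 0.000000; V(1,1) = max -> 0.094483
  V(0,0) = exp(-r*dt) * [p*0.370469 + (1-p)*0.094483] = 0.220673; exercise = 0.110000; V(0,0) = max -> 0.220673


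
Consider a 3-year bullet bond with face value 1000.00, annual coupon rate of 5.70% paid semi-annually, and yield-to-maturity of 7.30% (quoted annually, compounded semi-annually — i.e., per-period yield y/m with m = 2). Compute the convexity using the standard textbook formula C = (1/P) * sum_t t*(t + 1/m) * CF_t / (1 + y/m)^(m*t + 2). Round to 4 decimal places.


Answer: Convexity = 8.8861

Derivation:
Coupon per period c = face * coupon_rate / m = 28.500000
Periods per year m = 2; per-period yield y/m = 0.036500
Number of cashflows N = 6
Cashflows (t years, CF_t, discount factor 1/(1+y/m)^(m*t), PV):
  t = 0.5000: CF_t = 28.500000, DF = 0.964785, PV = 27.496382
  t = 1.0000: CF_t = 28.500000, DF = 0.930811, PV = 26.528106
  t = 1.5000: CF_t = 28.500000, DF = 0.898033, PV = 25.593928
  t = 2.0000: CF_t = 28.500000, DF = 0.866409, PV = 24.692646
  t = 2.5000: CF_t = 28.500000, DF = 0.835898, PV = 23.823103
  t = 3.0000: CF_t = 1028.500000, DF = 0.806462, PV = 829.446650
Price P = sum_t PV_t = 957.580815
Convexity numerator sum_t t*(t + 1/m) * CF_t / (1+y/m)^(m*t + 2):
  t = 0.5000: term = 12.796964
  t = 1.0000: term = 37.038969
  t = 1.5000: term = 71.469309
  t = 2.0000: term = 114.920902
  t = 2.5000: term = 166.311001
  t = 3.0000: term = 8106.607453
Convexity = (1/P) * sum = 8509.144599 / 957.580815 = 8.886085


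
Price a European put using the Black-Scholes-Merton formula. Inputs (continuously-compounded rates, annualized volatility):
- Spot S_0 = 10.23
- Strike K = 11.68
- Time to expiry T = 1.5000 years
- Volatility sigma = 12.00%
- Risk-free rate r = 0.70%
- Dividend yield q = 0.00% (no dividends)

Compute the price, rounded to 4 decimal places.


Answer: Price = 1.5097

Derivation:
d1 = (ln(S/K) + (r - q + 0.5*sigma^2) * T) / (sigma * sqrt(T)) = -0.75698349
d2 = d1 - sigma * sqrt(T) = -0.90395287
exp(-rT) = 0.98955493; exp(-qT) = 1.00000000
P = K * exp(-rT) * N(-d2) - S_0 * exp(-qT) * N(-d1)
N(-d1) = 0.77547012; N(-d2) = 0.81698980
P = 11.6800 * 0.98955493 * 0.81698980 - 10.2300 * 1.00000000 * 0.77547012 = 1.5097


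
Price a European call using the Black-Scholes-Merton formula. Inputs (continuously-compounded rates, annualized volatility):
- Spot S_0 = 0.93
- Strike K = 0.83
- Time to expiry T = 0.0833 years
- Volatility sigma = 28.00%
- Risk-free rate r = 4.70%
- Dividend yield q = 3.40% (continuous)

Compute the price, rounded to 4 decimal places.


d1 = (ln(S/K) + (r - q + 0.5*sigma^2) * T) / (sigma * sqrt(T)) = 1.46148930
d2 = d1 - sigma * sqrt(T) = 1.38067643
exp(-rT) = 0.99609255; exp(-qT) = 0.99717181
C = S_0 * exp(-qT) * N(d1) - K * exp(-rT) * N(d2)
N(d1) = 0.92805940; N(d2) = 0.91631076
C = 0.9300 * 0.99717181 * 0.92805940 - 0.8300 * 0.99609255 * 0.91631076 = 0.1031

Answer: Price = 0.1031


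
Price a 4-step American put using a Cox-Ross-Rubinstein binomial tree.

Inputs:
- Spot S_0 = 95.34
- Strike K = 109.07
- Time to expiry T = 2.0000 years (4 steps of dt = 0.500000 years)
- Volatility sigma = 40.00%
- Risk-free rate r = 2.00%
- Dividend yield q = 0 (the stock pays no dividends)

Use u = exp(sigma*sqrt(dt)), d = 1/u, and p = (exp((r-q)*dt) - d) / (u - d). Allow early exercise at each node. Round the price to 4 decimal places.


dt = T/N = 0.500000
u = exp(sigma*sqrt(dt)) = 1.326896; d = 1/u = 0.753638
p = (exp((r-q)*dt) - d) / (u - d) = 0.447289
Discount per step: exp(-r*dt) = 0.990050
Stock lattice S(k, i) with i counting down-moves:
  k=0: S(0,0) = 95.3400
  k=1: S(1,0) = 126.5063; S(1,1) = 71.8519
  k=2: S(2,0) = 167.8608; S(2,1) = 95.3400; S(2,2) = 54.1503
  k=3: S(3,0) = 222.7339; S(3,1) = 126.5063; S(3,2) = 71.8519; S(3,3) = 40.8098
  k=4: S(4,0) = 295.5448; S(4,1) = 167.8608; S(4,2) = 95.3400; S(4,3) = 54.1503; S(4,4) = 30.7558
Terminal payoffs V(N, i) = max(K - S_T, 0):
  V(4,0) = 0.000000; V(4,1) = 0.000000; V(4,2) = 13.730000; V(4,3) = 54.919672; V(4,4) = 78.314200
Backward induction: V(k, i) = exp(-r*dt) * [p * V(k+1, i) + (1-p) * V(k+1, i+1)]; then take max(V_cont, immediate exercise) for American.
  V(3,0) = exp(-r*dt) * [p*0.000000 + (1-p)*0.000000] = 0.000000; exercise = 0.000000; V(3,0) = max -> 0.000000
  V(3,1) = exp(-r*dt) * [p*0.000000 + (1-p)*13.730000] = 7.513218; exercise = 0.000000; V(3,1) = max -> 7.513218
  V(3,2) = exp(-r*dt) * [p*13.730000 + (1-p)*54.919672] = 36.132858; exercise = 37.218123; V(3,2) = max -> 37.218123
  V(3,3) = exp(-r*dt) * [p*54.919672 + (1-p)*78.314200] = 67.174974; exercise = 68.260238; V(3,3) = max -> 68.260238
  V(2,0) = exp(-r*dt) * [p*0.000000 + (1-p)*7.513218] = 4.111321; exercise = 0.000000; V(2,0) = max -> 4.111321
  V(2,1) = exp(-r*dt) * [p*7.513218 + (1-p)*37.218123] = 23.693334; exercise = 13.730000; V(2,1) = max -> 23.693334
  V(2,2) = exp(-r*dt) * [p*37.218123 + (1-p)*68.260238] = 53.834408; exercise = 54.919672; V(2,2) = max -> 54.919672
  V(1,0) = exp(-r*dt) * [p*4.111321 + (1-p)*23.693334] = 14.785921; exercise = 0.000000; V(1,0) = max -> 14.785921
  V(1,1) = exp(-r*dt) * [p*23.693334 + (1-p)*54.919672] = 40.545002; exercise = 37.218123; V(1,1) = max -> 40.545002
  V(0,0) = exp(-r*dt) * [p*14.785921 + (1-p)*40.545002] = 28.734471; exercise = 13.730000; V(0,0) = max -> 28.734471

Answer: Price = V(0,0) = 28.7345
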